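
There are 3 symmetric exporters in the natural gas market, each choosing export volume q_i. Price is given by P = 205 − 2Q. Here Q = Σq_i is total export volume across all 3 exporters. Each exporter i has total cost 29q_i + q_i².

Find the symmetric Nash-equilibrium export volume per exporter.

17.6

A representative exporter's profit is π_i = q_i(205 − 2Q) − 29q_i − q_i², with Q = q_i + Σ_{j≠i} q_j.
First-order condition: 176 − 6q_i − 2Σ_{j≠i} q_j = 0.
With identical exporters, set every q_j = q: then 176 − 6q − 4q = 0, i.e. q = 176/10 = 17.6.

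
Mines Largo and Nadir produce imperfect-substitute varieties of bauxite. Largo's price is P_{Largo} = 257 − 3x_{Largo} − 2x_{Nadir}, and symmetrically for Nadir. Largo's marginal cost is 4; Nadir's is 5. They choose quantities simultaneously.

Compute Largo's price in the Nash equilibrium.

Mine Largo's profit: π = x_{Largo}(257 − 3x_{Largo} − 2x_{Nadir}) − 4x_{Largo}.
∂π/∂x_{Largo} = 253 − 6x_{Largo} − 2x_{Nadir} = 0 ⇒ x_{Largo} = 253/6 − (1/3)x_{Nadir}.
Similarly x_{Nadir} = 42 − (1/3)x_{Largo}.
Substituting the second reaction function into the first: x_{Largo} = 253/6 − (1/3)(42 − (1/3)x_{Largo}), which gives (8/9)x_{Largo} = 169/6 ⇒ x_{Largo} = 31.6875.
Then x_{Nadir} = 42 − (1/3)·31.6875 = 31.4375.
P_{Largo} = 257 − 3·31.6875 − 2·31.4375 = 99.0625.

99.0625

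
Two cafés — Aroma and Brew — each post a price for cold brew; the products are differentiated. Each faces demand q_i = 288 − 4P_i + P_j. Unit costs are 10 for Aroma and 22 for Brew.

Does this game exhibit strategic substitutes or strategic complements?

strategic complements

Aroma's profit: π = (P_{Aroma} − 10)(288 − 4P_{Aroma} + P_{Brew}).
∂π/∂P_{Aroma} = 328 − 8P_{Aroma} + P_{Brew} = 0 ⇒ P_{Aroma} = 41 + 0.125P_{Brew}.
The best-response slope dP_{Aroma}/dP_{Brew} = 0.125 > 0: the reaction function is upward-sloping, so the choices are strategic complements.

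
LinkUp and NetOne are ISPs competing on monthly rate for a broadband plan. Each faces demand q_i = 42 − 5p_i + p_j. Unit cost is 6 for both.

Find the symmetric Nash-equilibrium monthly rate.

LinkUp's profit: π = (p_{LinkUp} − 6)(42 − 5p_{LinkUp} + p_{NetOne}).
∂π/∂p_{LinkUp} = 72 − 10p_{LinkUp} + p_{NetOne} = 0 ⇒ p_{LinkUp} = 7.2 + 0.1p_{NetOne}.
By symmetry p_{NetOne} = p_{LinkUp}; substituting into the reaction function, 0.9p_{LinkUp} = 7.2 and p_{LinkUp} = 8.

8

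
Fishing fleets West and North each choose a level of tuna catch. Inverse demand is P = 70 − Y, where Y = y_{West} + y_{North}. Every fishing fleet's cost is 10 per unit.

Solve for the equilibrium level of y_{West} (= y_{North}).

20

Fishing fleet West's profit: π = y_{West}(70 − (y_{West} + y_{North})) − 10y_{West}.
∂π/∂y_{West} = 60 − 2y_{West} − y_{North} = 0, so y_{West} = 30 − 0.5y_{North}.
Setting y_{West} = y_{North} in the reaction function: y_{West} = 30 − 0.5y_{West}, so y_{West} = 30 / 1.5 = 20.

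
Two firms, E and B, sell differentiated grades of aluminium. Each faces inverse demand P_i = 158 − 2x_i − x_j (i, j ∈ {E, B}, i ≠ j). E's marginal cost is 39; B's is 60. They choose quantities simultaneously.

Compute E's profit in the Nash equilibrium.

1270.08

Firm E's profit: π = x_E(158 − 2x_E − x_B) − 39x_E.
∂π/∂x_E = 119 − 4x_E − x_B = 0 ⇒ x_E = 29.75 − 0.25x_B.
Similarly x_B = 24.5 − 0.25x_E.
Plugging x_B into E's best response: x_E = 29.75 − 0.25(24.5 − 0.25x_E) ⇒ 0.9375x_E = 23.625, so x_E = 25.2.
Then x_B = 24.5 − 0.25·25.2 = 18.2.
P_E = 158 − 2·25.2 − 18.2 = 89.4.
Profit = (89.4 − 39)·25.2 = 1270.08.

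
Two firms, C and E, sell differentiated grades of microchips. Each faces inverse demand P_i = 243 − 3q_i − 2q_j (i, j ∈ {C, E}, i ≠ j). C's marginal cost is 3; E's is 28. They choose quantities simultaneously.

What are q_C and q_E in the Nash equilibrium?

Firm C's profit: π = q_C(243 − 3q_C − 2q_E) − 3q_C.
∂π/∂q_C = 240 − 6q_C − 2q_E = 0 ⇒ q_C = 40 − (1/3)q_E.
Similarly q_E = 215/6 − (1/3)q_C.
Solving the two reaction functions simultaneously: (1 − (−1/3)(−1/3))q_C = 40 − (1/3)·(215/6), so (8/9)q_C = 505/18 and q_C = 31.5625.
Then q_E = 215/6 − (1/3)·31.5625 = 25.3125.

31.5625, 25.3125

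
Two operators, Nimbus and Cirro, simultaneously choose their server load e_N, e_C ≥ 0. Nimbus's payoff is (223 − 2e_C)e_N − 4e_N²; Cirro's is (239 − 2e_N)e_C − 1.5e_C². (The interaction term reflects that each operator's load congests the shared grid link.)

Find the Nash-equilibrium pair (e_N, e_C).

Expanding Nimbus's payoff: 223e_N − 2e_Ce_N − 4e_N².
∂π/∂e_N = 223 − 2e_C − 8e_N = 0, so e_N = 27.875 − 0.25e_C.
Likewise for Cirro: e_C = 239/3 − (2/3)e_N.
Plugging e_C into Nimbus's best response: e_N = 27.875 − 0.25(239/3 − (2/3)e_N) ⇒ (5/6)e_N = 191/24, so e_N = 9.55.
Then e_C = 239/3 − (2/3)·9.55 = 73.3.

9.55, 73.3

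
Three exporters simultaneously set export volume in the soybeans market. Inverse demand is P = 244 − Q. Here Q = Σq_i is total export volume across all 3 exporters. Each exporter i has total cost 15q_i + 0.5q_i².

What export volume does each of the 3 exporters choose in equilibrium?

A representative exporter's profit is π_i = q_i(244 − Q) − 15q_i − 0.5q_i², with Q = q_i + Σ_{j≠i} q_j.
First-order condition: 229 − 3q_i − Σ_{j≠i} q_j = 0.
In a symmetric equilibrium every exporter chooses the same q, so Σ_{j≠i} q_j = 2q. The condition becomes 229 − 5q = 0, giving q = 229/5 = 45.8.

45.8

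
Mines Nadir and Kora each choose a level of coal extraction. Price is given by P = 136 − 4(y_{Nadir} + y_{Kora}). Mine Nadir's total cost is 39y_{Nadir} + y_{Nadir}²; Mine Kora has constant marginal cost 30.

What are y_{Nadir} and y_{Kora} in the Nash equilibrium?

5.5, 10.5

Mine Nadir's profit: π = y_{Nadir}(136 − 4(y_{Nadir} + y_{Kora})) − 39y_{Nadir} − y_{Nadir}².
∂π/∂y_{Nadir} = 97 − 10y_{Nadir} − 4y_{Kora} = 0, so y_{Nadir} = 9.7 − 0.4y_{Kora}.
For Kora: ∂π/∂y_{Kora} = 106 − 8y_{Kora} − 4y_{Nadir} = 0 ⇒ y_{Kora} = 13.25 − 0.5y_{Nadir}.
Substituting the second reaction function into the first: y_{Nadir} = 9.7 − 0.4(13.25 − 0.5y_{Nadir}), which gives 0.8y_{Nadir} = 4.4 ⇒ y_{Nadir} = 5.5.
Then y_{Kora} = 13.25 − 0.5·5.5 = 10.5.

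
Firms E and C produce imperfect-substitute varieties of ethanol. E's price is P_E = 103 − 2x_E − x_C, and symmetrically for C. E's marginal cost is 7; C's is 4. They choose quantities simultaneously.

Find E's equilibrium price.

45

Firm E's profit: π = x_E(103 − 2x_E − x_C) − 7x_E.
∂π/∂x_E = 96 − 4x_E − x_C = 0 ⇒ x_E = 24 − 0.25x_C.
Similarly x_C = 24.75 − 0.25x_E.
Substituting the second reaction function into the first: x_E = 24 − 0.25(24.75 − 0.25x_E), which gives 0.9375x_E = 17.8125 ⇒ x_E = 19.
Then x_C = 24.75 − 0.25·19 = 20.
P_E = 103 − 2·19 − 20 = 45.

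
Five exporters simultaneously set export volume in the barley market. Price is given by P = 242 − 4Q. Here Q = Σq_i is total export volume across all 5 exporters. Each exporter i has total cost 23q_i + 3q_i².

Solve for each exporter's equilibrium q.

A representative exporter's profit is π_i = q_i(242 − 4Q) − 23q_i − 3q_i², with Q = q_i + Σ_{j≠i} q_j.
First-order condition: 219 − 14q_i − 4Σ_{j≠i} q_j = 0.
In a symmetric equilibrium every exporter chooses the same q, so Σ_{j≠i} q_j = 4q. The condition becomes 219 − 30q = 0, giving q = 219/30 = 7.3.

7.3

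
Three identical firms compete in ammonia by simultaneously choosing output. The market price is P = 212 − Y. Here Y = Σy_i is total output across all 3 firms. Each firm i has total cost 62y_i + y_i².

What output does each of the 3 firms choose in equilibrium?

A representative firm's profit is π_i = y_i(212 − Y) − 62y_i − y_i², with Y = y_i + Σ_{j≠i} y_j.
First-order condition: 150 − 4y_i − Σ_{j≠i} y_j = 0.
With identical firms, set every y_j = y: then 150 − 4y − 2y = 0, i.e. y = 150/6 = 25.

25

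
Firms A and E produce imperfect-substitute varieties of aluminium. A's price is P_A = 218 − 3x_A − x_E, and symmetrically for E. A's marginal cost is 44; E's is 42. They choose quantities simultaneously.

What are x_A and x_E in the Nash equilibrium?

Firm A's profit: π = x_A(218 − 3x_A − x_E) − 44x_A.
∂π/∂x_A = 174 − 6x_A − x_E = 0 ⇒ x_A = 29 − (1/6)x_E.
Similarly x_E = 88/3 − (1/6)x_A.
Plugging x_E into A's best response: x_A = 29 − (1/6)(88/3 − (1/6)x_A) ⇒ (35/36)x_A = 217/9, so x_A = 24.8.
Then x_E = 88/3 − (1/6)·24.8 = 25.2.

24.8, 25.2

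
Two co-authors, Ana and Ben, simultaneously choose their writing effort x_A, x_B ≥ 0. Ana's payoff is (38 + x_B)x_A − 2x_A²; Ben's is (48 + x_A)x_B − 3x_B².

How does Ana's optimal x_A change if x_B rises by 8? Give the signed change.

Expanding Ana's payoff: 38x_A + x_Bx_A − 2x_A².
∂π/∂x_A = 38 + x_B − 4x_A = 0, so x_A = 9.5 + 0.25x_B.
The reaction-function slope is 0.25, so an 8-unit rise in x_B moves x_A by 0.25 × 8 = 2. Ana's best response rises — the actions are strategic complements.

2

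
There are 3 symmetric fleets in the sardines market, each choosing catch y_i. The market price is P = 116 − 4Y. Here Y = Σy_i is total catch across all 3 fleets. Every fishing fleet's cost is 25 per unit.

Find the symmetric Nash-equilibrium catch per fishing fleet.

5.6875

A representative fishing fleet's profit is π_i = y_i(116 − 4Y) − 25y_i, with Y = y_i + Σ_{j≠i} y_j.
First-order condition: 91 − 8y_i − 4Σ_{j≠i} y_j = 0.
With identical fishing fleets, set every y_j = y: then 91 − 8y − 8y = 0, i.e. y = 91/16 = 5.6875.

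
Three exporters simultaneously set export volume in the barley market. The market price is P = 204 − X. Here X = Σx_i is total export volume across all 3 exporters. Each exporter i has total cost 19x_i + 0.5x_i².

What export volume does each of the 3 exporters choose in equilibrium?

A representative exporter's profit is π_i = x_i(204 − X) − 19x_i − 0.5x_i², with X = x_i + Σ_{j≠i} x_j.
First-order condition: 185 − 3x_i − Σ_{j≠i} x_j = 0.
With identical exporters, set every x_j = x: then 185 − 3x − 2x = 0, i.e. x = 185/5 = 37.

37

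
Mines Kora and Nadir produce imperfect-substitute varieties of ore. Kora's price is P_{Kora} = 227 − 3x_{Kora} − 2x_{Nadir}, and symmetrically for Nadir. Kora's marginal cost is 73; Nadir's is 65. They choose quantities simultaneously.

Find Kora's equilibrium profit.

Mine Kora's profit: π = x_{Kora}(227 − 3x_{Kora} − 2x_{Nadir}) − 73x_{Kora}.
∂π/∂x_{Kora} = 154 − 6x_{Kora} − 2x_{Nadir} = 0 ⇒ x_{Kora} = 77/3 − (1/3)x_{Nadir}.
Similarly x_{Nadir} = 27 − (1/3)x_{Kora}.
Substituting the second reaction function into the first: x_{Kora} = 77/3 − (1/3)(27 − (1/3)x_{Kora}), which gives (8/9)x_{Kora} = 50/3 ⇒ x_{Kora} = 18.75.
Then x_{Nadir} = 27 − (1/3)·18.75 = 20.75.
P_{Kora} = 227 − 3·18.75 − 2·20.75 = 129.25.
Profit = (129.25 − 73)·18.75 = 1054.6875.

1054.6875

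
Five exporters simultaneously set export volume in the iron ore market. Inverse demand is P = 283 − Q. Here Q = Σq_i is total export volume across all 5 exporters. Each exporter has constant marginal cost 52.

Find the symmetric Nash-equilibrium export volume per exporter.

38.5

A representative exporter's profit is π_i = q_i(283 − Q) − 52q_i, with Q = q_i + Σ_{j≠i} q_j.
First-order condition: 231 − 2q_i − Σ_{j≠i} q_j = 0.
In a symmetric equilibrium every exporter chooses the same q, so Σ_{j≠i} q_j = 4q. The condition becomes 231 − 6q = 0, giving q = 231/6 = 38.5.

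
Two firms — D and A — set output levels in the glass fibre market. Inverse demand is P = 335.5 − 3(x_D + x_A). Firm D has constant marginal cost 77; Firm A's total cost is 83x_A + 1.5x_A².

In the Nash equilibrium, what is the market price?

181.6

Firm D's profit: π = x_D(335.5 − 3(x_D + x_A)) − 77x_D.
∂π/∂x_D = 258.5 − 6x_D − 3x_A = 0, so x_D = 517/12 − 0.5x_A.
For A: ∂π/∂x_A = 252.5 − 9x_A − 3x_D = 0 ⇒ x_A = 505/18 − (1/3)x_D.
Substituting the second reaction function into the first: x_D = 517/12 − 0.5(505/18 − (1/3)x_D), which gives (5/6)x_D = 523/18 ⇒ x_D = 523/15.
Then x_A = 505/18 − (1/3)·(523/15) = 493/30.
Equilibrium price: P = 335.5 − 3·51.3 = 181.6.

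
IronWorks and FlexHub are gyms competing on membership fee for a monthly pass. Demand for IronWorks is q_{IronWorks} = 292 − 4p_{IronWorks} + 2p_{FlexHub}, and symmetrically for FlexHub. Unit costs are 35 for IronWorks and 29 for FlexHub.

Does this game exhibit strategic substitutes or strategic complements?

IronWorks's profit: π = (p_{IronWorks} − 35)(292 − 4p_{IronWorks} + 2p_{FlexHub}).
∂π/∂p_{IronWorks} = 432 − 8p_{IronWorks} + 2p_{FlexHub} = 0 ⇒ p_{IronWorks} = 54 + 0.25p_{FlexHub}.
The best-response slope dp_{IronWorks}/dp_{FlexHub} = 0.25 > 0: the reaction function is upward-sloping, so the choices are strategic complements.

strategic complements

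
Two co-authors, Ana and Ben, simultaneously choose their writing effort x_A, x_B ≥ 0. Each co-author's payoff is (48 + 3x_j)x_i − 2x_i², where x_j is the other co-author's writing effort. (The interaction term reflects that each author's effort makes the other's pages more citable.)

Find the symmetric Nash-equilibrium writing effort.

48

Ana's payoff is (48 + 3x_B)x_A − 2x_A².
∂π/∂x_A = 48 + 3x_B − 4x_A = 0, so x_A = 12 + 0.75x_B.
By symmetry x_B = x_A; substituting into the reaction function, 0.25x_A = 12 and x_A = 48.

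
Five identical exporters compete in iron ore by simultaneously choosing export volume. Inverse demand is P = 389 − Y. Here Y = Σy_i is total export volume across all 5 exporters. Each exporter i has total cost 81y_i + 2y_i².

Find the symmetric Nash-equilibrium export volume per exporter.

30.8

A representative exporter's profit is π_i = y_i(389 − Y) − 81y_i − 2y_i², with Y = y_i + Σ_{j≠i} y_j.
First-order condition: 308 − 6y_i − Σ_{j≠i} y_j = 0.
In a symmetric equilibrium every exporter chooses the same y, so Σ_{j≠i} y_j = 4y. The condition becomes 308 − 10y = 0, giving y = 308/10 = 30.8.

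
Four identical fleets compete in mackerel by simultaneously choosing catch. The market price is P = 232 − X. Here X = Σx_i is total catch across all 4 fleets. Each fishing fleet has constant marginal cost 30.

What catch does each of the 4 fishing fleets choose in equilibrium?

A representative fishing fleet's profit is π_i = x_i(232 − X) − 30x_i, with X = x_i + Σ_{j≠i} x_j.
First-order condition: 202 − 2x_i − Σ_{j≠i} x_j = 0.
In a symmetric equilibrium every fishing fleet chooses the same x, so Σ_{j≠i} x_j = 3x. The condition becomes 202 − 5x = 0, giving x = 202/5 = 40.4.

40.4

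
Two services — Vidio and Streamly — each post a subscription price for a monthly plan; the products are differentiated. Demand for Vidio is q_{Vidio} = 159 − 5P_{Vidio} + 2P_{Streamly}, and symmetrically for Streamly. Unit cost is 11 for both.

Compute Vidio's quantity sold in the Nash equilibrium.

Vidio's profit: π = (P_{Vidio} − 11)(159 − 5P_{Vidio} + 2P_{Streamly}).
∂π/∂P_{Vidio} = 214 − 10P_{Vidio} + 2P_{Streamly} = 0 ⇒ P_{Vidio} = 21.4 + 0.2P_{Streamly}.
By symmetry P_{Streamly} = P_{Vidio}; substituting into the reaction function, 0.8P_{Vidio} = 21.4 and P_{Vidio} = 26.75.
q_{Vidio} = 159 − 5·26.75 + 2·26.75 = 78.75.

78.75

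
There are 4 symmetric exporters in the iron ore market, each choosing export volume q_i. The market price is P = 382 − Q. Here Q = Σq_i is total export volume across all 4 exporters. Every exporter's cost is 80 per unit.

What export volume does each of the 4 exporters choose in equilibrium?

A representative exporter's profit is π_i = q_i(382 − Q) − 80q_i, with Q = q_i + Σ_{j≠i} q_j.
First-order condition: 302 − 2q_i − Σ_{j≠i} q_j = 0.
In a symmetric equilibrium every exporter chooses the same q, so Σ_{j≠i} q_j = 3q. The condition becomes 302 − 5q = 0, giving q = 302/5 = 60.4.

60.4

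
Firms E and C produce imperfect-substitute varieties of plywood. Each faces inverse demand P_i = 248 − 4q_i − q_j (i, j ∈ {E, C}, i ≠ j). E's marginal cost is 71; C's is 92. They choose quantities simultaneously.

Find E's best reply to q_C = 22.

Firm E's profit: π = q_E(248 − 4q_E − q_C) − 71q_E.
∂π/∂q_E = 177 − 8q_E − q_C = 0 ⇒ q_E = 22.125 − 0.125q_C.
At q_C = 22: q_E = 22.125 − 0.125·22 = 19.375.

19.375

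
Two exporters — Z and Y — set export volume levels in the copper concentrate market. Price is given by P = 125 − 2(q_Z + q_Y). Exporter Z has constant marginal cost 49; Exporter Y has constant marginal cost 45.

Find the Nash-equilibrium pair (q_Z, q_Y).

Exporter Z's profit: π = q_Z(125 − 2(q_Z + q_Y)) − 49q_Z.
∂π/∂q_Z = 76 − 4q_Z − 2q_Y = 0, so q_Z = 19 − 0.5q_Y.
By the same steps for Y: q_Y = 20 − 0.5q_Z.
Plugging q_Y into Z's best response: q_Z = 19 − 0.5(20 − 0.5q_Z) ⇒ 0.75q_Z = 9, so q_Z = 12.
Then q_Y = 20 − 0.5·12 = 14.

12, 14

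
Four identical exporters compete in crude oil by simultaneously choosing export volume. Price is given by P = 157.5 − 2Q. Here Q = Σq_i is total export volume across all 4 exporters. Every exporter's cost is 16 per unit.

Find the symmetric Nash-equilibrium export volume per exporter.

14.15

A representative exporter's profit is π_i = q_i(157.5 − 2Q) − 16q_i, with Q = q_i + Σ_{j≠i} q_j.
First-order condition: 141.5 − 4q_i − 2Σ_{j≠i} q_j = 0.
With identical exporters, set every q_j = q: then 141.5 − 4q − 6q = 0, i.e. q = 141.5/10 = 14.15.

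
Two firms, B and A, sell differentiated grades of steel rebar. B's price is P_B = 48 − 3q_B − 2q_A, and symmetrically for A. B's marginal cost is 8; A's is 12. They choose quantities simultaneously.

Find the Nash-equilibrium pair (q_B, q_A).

5.25, 4.25

Firm B's profit: π = q_B(48 − 3q_B − 2q_A) − 8q_B.
∂π/∂q_B = 40 − 6q_B − 2q_A = 0 ⇒ q_B = 20/3 − (1/3)q_A.
Similarly q_A = 6 − (1/3)q_B.
Solving the two reaction functions simultaneously: (1 − (−1/3)(−1/3))q_B = 20/3 − (1/3)·6, so (8/9)q_B = 14/3 and q_B = 5.25.
Then q_A = 6 − (1/3)·5.25 = 4.25.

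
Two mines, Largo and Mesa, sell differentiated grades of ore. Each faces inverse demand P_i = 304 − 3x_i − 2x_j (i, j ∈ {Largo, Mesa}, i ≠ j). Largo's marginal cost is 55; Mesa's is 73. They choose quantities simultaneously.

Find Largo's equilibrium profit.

Mine Largo's profit: π = x_{Largo}(304 − 3x_{Largo} − 2x_{Mesa}) − 55x_{Largo}.
∂π/∂x_{Largo} = 249 − 6x_{Largo} − 2x_{Mesa} = 0 ⇒ x_{Largo} = 41.5 − (1/3)x_{Mesa}.
Similarly x_{Mesa} = 38.5 − (1/3)x_{Largo}.
Substituting the second reaction function into the first: x_{Largo} = 41.5 − (1/3)(38.5 − (1/3)x_{Largo}), which gives (8/9)x_{Largo} = 86/3 ⇒ x_{Largo} = 32.25.
Then x_{Mesa} = 38.5 − (1/3)·32.25 = 27.75.
P_{Largo} = 304 − 3·32.25 − 2·27.75 = 151.75.
Profit = (151.75 − 55)·32.25 = 3120.1875.

3120.1875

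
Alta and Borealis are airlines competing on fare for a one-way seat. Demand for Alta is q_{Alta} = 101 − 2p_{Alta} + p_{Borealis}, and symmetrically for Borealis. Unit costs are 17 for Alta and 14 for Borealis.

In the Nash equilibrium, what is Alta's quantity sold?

55.2

Alta's profit: π = (p_{Alta} − 17)(101 − 2p_{Alta} + p_{Borealis}).
∂π/∂p_{Alta} = 135 − 4p_{Alta} + p_{Borealis} = 0 ⇒ p_{Alta} = 33.75 + 0.25p_{Borealis}.
Similarly p_{Borealis} = 32.25 + 0.25p_{Alta}.
Solving the two reaction functions simultaneously: (1 − (0.25)(0.25))p_{Alta} = 33.75 + 0.25·32.25, so 0.9375p_{Alta} = 41.8125 and p_{Alta} = 44.6.
Then p_{Borealis} = 32.25 + 0.25·44.6 = 43.4.
q_{Alta} = 101 − 2·44.6 + 43.4 = 55.2.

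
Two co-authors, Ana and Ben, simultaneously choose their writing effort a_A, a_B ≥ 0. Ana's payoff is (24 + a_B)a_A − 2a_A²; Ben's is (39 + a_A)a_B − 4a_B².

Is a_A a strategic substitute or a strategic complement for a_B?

strategic complements

Expanding Ana's payoff: 24a_A + a_Ba_A − 2a_A².
∂π/∂a_A = 24 + a_B − 4a_A = 0, so a_A = 6 + 0.25a_B.
The best-response slope da_A/da_B = 0.25 > 0: the reaction function is upward-sloping, so the choices are strategic complements.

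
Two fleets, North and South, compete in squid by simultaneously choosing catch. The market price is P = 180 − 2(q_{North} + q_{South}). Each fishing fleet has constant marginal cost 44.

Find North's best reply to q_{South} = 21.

Fishing fleet North's profit: π = q_{North}(180 − 2(q_{North} + q_{South})) − 44q_{North}.
∂π/∂q_{North} = 136 − 4q_{North} − 2q_{South} = 0, so q_{North} = 34 − 0.5q_{South}.
At q_{South} = 21: q_{North} = 34 − 0.5·21 = 23.5.

23.5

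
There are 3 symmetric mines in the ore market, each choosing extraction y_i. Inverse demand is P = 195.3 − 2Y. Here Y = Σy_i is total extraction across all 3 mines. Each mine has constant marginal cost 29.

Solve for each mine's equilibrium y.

20.7875

A representative mine's profit is π_i = y_i(195.3 − 2Y) − 29y_i, with Y = y_i + Σ_{j≠i} y_j.
First-order condition: 166.3 − 4y_i − 2Σ_{j≠i} y_j = 0.
Imposing symmetry (y_j = y for all j) turns Σ_{j≠i} y_j into 2y, so 166.3 = 8y and y = 20.7875.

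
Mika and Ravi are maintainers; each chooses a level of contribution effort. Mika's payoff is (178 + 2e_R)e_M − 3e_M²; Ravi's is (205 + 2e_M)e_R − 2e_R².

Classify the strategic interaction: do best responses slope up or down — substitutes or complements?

strategic complements

Expanding Mika's payoff: 178e_M + 2e_Re_M − 3e_M².
∂π/∂e_M = 178 + 2e_R − 6e_M = 0, so e_M = 89/3 + (1/3)e_R.
The best-response slope de_M/de_R = 1/3 > 0: the reaction function is upward-sloping, so the choices are strategic complements.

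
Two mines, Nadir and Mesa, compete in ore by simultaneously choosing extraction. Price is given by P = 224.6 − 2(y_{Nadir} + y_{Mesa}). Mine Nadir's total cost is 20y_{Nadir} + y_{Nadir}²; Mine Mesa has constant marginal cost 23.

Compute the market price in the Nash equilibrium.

Mine Nadir's profit: π = y_{Nadir}(224.6 − 2(y_{Nadir} + y_{Mesa})) − 20y_{Nadir} − y_{Nadir}².
∂π/∂y_{Nadir} = 204.6 − 6y_{Nadir} − 2y_{Mesa} = 0, so y_{Nadir} = 34.1 − (1/3)y_{Mesa}.
For Mesa: ∂π/∂y_{Mesa} = 201.6 − 4y_{Mesa} − 2y_{Nadir} = 0 ⇒ y_{Mesa} = 50.4 − 0.5y_{Nadir}.
Plugging y_{Mesa} into Nadir's best response: y_{Nadir} = 34.1 − (1/3)(50.4 − 0.5y_{Nadir}) ⇒ (5/6)y_{Nadir} = 17.3, so y_{Nadir} = 20.76.
Then y_{Mesa} = 50.4 − 0.5·20.76 = 40.02.
Equilibrium price: P = 224.6 − 2·60.78 = 103.04.

103.04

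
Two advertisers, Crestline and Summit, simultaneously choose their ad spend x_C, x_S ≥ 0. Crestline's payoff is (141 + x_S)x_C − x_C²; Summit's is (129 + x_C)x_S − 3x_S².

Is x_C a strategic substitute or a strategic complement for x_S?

Expanding Crestline's payoff: 141x_C + x_Sx_C − x_C².
∂π/∂x_C = 141 + x_S − 2x_C = 0, so x_C = 70.5 + 0.5x_S.
The best-response slope dx_C/dx_S = 0.5 > 0: the reaction function is upward-sloping, so the choices are strategic complements.

strategic complements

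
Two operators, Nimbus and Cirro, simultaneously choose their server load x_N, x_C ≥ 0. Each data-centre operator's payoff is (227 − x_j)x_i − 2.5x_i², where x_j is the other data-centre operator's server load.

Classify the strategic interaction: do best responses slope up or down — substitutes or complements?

Nimbus's payoff is (227 − x_C)x_N − 2.5x_N².
∂π/∂x_N = 227 − x_C − 5x_N = 0, so x_N = 45.4 − 0.2x_C.
The best-response slope dx_N/dx_C = −0.2 < 0: the reaction function is downward-sloping, so the choices are strategic substitutes.

strategic substitutes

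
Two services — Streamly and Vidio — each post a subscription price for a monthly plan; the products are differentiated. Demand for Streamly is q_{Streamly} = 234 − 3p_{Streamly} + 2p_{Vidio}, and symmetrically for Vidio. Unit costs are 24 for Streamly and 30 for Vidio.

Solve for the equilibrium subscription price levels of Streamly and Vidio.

Streamly's profit: π = (p_{Streamly} − 24)(234 − 3p_{Streamly} + 2p_{Vidio}).
∂π/∂p_{Streamly} = 306 − 6p_{Streamly} + 2p_{Vidio} = 0 ⇒ p_{Streamly} = 51 + (1/3)p_{Vidio}.
Similarly p_{Vidio} = 54 + (1/3)p_{Streamly}.
Substituting the second reaction function into the first: p_{Streamly} = 51 + (1/3)(54 + (1/3)p_{Streamly}), which gives (8/9)p_{Streamly} = 69 ⇒ p_{Streamly} = 77.625.
Then p_{Vidio} = 54 + (1/3)·77.625 = 79.875.

77.625, 79.875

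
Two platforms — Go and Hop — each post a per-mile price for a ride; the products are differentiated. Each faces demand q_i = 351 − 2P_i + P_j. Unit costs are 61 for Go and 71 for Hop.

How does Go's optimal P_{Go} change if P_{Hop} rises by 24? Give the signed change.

Go's profit: π = (P_{Go} − 61)(351 − 2P_{Go} + P_{Hop}).
∂π/∂P_{Go} = 473 − 4P_{Go} + P_{Hop} = 0 ⇒ P_{Go} = 118.25 + 0.25P_{Hop}.
The reaction-function slope is 0.25, so a 24-unit rise in P_{Hop} moves P_{Go} by 0.25 × 24 = 6. Go's best response rises — the actions are strategic complements.

6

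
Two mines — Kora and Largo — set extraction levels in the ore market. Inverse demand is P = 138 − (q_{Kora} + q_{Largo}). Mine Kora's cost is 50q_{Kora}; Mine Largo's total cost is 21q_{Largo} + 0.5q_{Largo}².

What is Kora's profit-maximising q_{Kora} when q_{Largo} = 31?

Mine Kora's profit: π = q_{Kora}(138 − (q_{Kora} + q_{Largo})) − 50q_{Kora}.
∂π/∂q_{Kora} = 88 − 2q_{Kora} − q_{Largo} = 0, so q_{Kora} = 44 − 0.5q_{Largo}.
At q_{Largo} = 31: q_{Kora} = 44 − 0.5·31 = 28.5.

28.5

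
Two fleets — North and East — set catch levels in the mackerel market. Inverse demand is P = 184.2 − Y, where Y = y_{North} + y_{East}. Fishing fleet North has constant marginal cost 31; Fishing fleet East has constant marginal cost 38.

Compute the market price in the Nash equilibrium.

Fishing fleet North's profit: π = y_{North}(184.2 − (y_{North} + y_{East})) − 31y_{North}.
∂π/∂y_{North} = 153.2 − 2y_{North} − y_{East} = 0, so y_{North} = 76.6 − 0.5y_{East}.
By the same steps for East: y_{East} = 73.1 − 0.5y_{North}.
Solving the two reaction functions simultaneously: (1 − (−0.5)(−0.5))y_{North} = 76.6 − 0.5·73.1, so 0.75y_{North} = 40.05 and y_{North} = 53.4.
Then y_{East} = 73.1 − 0.5·53.4 = 46.4.
Equilibrium price: P = 184.2 − 99.8 = 84.4.

84.4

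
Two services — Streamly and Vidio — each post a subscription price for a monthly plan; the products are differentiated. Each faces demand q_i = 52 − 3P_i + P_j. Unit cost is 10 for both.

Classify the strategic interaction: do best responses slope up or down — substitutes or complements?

strategic complements

Streamly's profit: π = (P_{Streamly} − 10)(52 − 3P_{Streamly} + P_{Vidio}).
∂π/∂P_{Streamly} = 82 − 6P_{Streamly} + P_{Vidio} = 0 ⇒ P_{Streamly} = 41/3 + (1/6)P_{Vidio}.
The best-response slope dP_{Streamly}/dP_{Vidio} = 1/6 > 0: the reaction function is upward-sloping, so the choices are strategic complements.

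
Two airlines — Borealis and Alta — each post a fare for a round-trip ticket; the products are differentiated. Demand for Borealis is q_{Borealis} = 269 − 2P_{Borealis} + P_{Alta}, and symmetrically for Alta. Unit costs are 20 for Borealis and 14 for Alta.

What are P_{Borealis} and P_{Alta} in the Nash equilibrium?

102.2, 99.8

Borealis's profit: π = (P_{Borealis} − 20)(269 − 2P_{Borealis} + P_{Alta}).
∂π/∂P_{Borealis} = 309 − 4P_{Borealis} + P_{Alta} = 0 ⇒ P_{Borealis} = 77.25 + 0.25P_{Alta}.
Similarly P_{Alta} = 74.25 + 0.25P_{Borealis}.
Plugging P_{Alta} into Borealis's best response: P_{Borealis} = 77.25 + 0.25(74.25 + 0.25P_{Borealis}) ⇒ 0.9375P_{Borealis} = 95.8125, so P_{Borealis} = 102.2.
Then P_{Alta} = 74.25 + 0.25·102.2 = 99.8.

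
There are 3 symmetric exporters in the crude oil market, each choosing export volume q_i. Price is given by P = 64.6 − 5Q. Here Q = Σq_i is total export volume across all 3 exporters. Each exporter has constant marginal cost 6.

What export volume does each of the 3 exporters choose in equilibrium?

A representative exporter's profit is π_i = q_i(64.6 − 5Q) − 6q_i, with Q = q_i + Σ_{j≠i} q_j.
First-order condition: 58.6 − 10q_i − 5Σ_{j≠i} q_j = 0.
With identical exporters, set every q_j = q: then 58.6 − 10q − 10q = 0, i.e. q = 58.6/20 = 2.93.

2.93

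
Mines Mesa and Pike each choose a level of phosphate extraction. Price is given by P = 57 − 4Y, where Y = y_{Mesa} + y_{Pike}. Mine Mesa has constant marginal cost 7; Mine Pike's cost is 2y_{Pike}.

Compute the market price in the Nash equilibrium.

Mine Mesa's profit: π = y_{Mesa}(57 − 4(y_{Mesa} + y_{Pike})) − 7y_{Mesa}.
∂π/∂y_{Mesa} = 50 − 8y_{Mesa} − 4y_{Pike} = 0, so y_{Mesa} = 6.25 − 0.5y_{Pike}.
By the same steps for Pike: y_{Pike} = 6.875 − 0.5y_{Mesa}.
Substituting the second reaction function into the first: y_{Mesa} = 6.25 − 0.5(6.875 − 0.5y_{Mesa}), which gives 0.75y_{Mesa} = 2.8125 ⇒ y_{Mesa} = 3.75.
Then y_{Pike} = 6.875 − 0.5·3.75 = 5.
Equilibrium price: P = 57 − 4·8.75 = 22.

22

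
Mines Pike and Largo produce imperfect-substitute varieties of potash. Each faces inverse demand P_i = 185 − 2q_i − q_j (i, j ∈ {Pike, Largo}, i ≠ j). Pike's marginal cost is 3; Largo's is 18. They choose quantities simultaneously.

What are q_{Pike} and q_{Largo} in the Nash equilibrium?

Mine Pike's profit: π = q_{Pike}(185 − 2q_{Pike} − q_{Largo}) − 3q_{Pike}.
∂π/∂q_{Pike} = 182 − 4q_{Pike} − q_{Largo} = 0 ⇒ q_{Pike} = 45.5 − 0.25q_{Largo}.
Similarly q_{Largo} = 41.75 − 0.25q_{Pike}.
Substituting the second reaction function into the first: q_{Pike} = 45.5 − 0.25(41.75 − 0.25q_{Pike}), which gives 0.9375q_{Pike} = 35.0625 ⇒ q_{Pike} = 37.4.
Then q_{Largo} = 41.75 − 0.25·37.4 = 32.4.

37.4, 32.4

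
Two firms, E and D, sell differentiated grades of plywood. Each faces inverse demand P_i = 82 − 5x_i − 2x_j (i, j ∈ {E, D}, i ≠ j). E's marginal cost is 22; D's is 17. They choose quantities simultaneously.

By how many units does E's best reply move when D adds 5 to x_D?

Firm E's profit: π = x_E(82 − 5x_E − 2x_D) − 22x_E.
∂π/∂x_E = 60 − 10x_E − 2x_D = 0 ⇒ x_E = 6 − 0.2x_D.
The reaction-function slope is −0.2, so a 5-unit rise in x_D moves x_E by −0.2 × 5 = −1. E's best response falls — the actions are strategic substitutes.

-1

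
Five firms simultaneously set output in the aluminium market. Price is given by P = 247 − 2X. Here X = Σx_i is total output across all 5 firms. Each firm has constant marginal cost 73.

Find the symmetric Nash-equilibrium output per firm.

14.5

A representative firm's profit is π_i = x_i(247 − 2X) − 73x_i, with X = x_i + Σ_{j≠i} x_j.
First-order condition: 174 − 4x_i − 2Σ_{j≠i} x_j = 0.
In a symmetric equilibrium every firm chooses the same x, so Σ_{j≠i} x_j = 4x. The condition becomes 174 − 12x = 0, giving x = 174/12 = 14.5.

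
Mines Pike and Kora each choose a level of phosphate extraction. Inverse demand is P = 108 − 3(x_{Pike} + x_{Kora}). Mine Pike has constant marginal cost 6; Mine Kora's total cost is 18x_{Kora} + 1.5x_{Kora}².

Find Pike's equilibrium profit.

Mine Pike's profit: π = x_{Pike}(108 − 3(x_{Pike} + x_{Kora})) − 6x_{Pike}.
∂π/∂x_{Pike} = 102 − 6x_{Pike} − 3x_{Kora} = 0, so x_{Pike} = 17 − 0.5x_{Kora}.
For Kora: ∂π/∂x_{Kora} = 90 − 9x_{Kora} − 3x_{Pike} = 0 ⇒ x_{Kora} = 10 − (1/3)x_{Pike}.
Plugging x_{Kora} into Pike's best response: x_{Pike} = 17 − 0.5(10 − (1/3)x_{Pike}) ⇒ (5/6)x_{Pike} = 12, so x_{Pike} = 14.4.
Then x_{Kora} = 10 − (1/3)·14.4 = 5.2.
Price P = 108 − 3·19.6 = 49.2.
Pike's profit: (49.2 − 6)·14.4 = 622.08.

622.08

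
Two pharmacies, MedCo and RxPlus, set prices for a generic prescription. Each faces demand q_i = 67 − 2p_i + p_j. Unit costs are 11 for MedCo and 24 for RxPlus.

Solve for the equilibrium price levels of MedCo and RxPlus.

MedCo's profit: π = (p_{MedCo} − 11)(67 − 2p_{MedCo} + p_{RxPlus}).
∂π/∂p_{MedCo} = 89 − 4p_{MedCo} + p_{RxPlus} = 0 ⇒ p_{MedCo} = 22.25 + 0.25p_{RxPlus}.
Similarly p_{RxPlus} = 28.75 + 0.25p_{MedCo}.
Substituting the second reaction function into the first: p_{MedCo} = 22.25 + 0.25(28.75 + 0.25p_{MedCo}), which gives 0.9375p_{MedCo} = 29.4375 ⇒ p_{MedCo} = 31.4.
Then p_{RxPlus} = 28.75 + 0.25·31.4 = 36.6.

31.4, 36.6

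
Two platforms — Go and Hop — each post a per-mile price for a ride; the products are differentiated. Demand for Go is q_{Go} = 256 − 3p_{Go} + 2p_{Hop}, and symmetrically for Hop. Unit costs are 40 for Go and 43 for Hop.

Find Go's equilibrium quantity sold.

163.6875

Go's profit: π = (p_{Go} − 40)(256 − 3p_{Go} + 2p_{Hop}).
∂π/∂p_{Go} = 376 − 6p_{Go} + 2p_{Hop} = 0 ⇒ p_{Go} = 188/3 + (1/3)p_{Hop}.
Similarly p_{Hop} = 385/6 + (1/3)p_{Go}.
Substituting the second reaction function into the first: p_{Go} = 188/3 + (1/3)(385/6 + (1/3)p_{Go}), which gives (8/9)p_{Go} = 1513/18 ⇒ p_{Go} = 94.5625.
Then p_{Hop} = 385/6 + (1/3)·94.5625 = 95.6875.
q_{Go} = 256 − 3·94.5625 + 2·95.6875 = 163.6875.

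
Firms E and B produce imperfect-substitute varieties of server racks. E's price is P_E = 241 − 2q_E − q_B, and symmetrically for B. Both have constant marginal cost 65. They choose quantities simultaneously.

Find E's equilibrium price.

Firm E's profit: π = q_E(241 − 2q_E − q_B) − 65q_E.
∂π/∂q_E = 176 − 4q_E − q_B = 0 ⇒ q_E = 44 − 0.25q_B.
The game is symmetric, so in equilibrium q_B = q_E: the reaction function gives 1.25q_E = 44, hence q_E = 35.2.
P_E = 241 − 2·35.2 − 35.2 = 135.4.

135.4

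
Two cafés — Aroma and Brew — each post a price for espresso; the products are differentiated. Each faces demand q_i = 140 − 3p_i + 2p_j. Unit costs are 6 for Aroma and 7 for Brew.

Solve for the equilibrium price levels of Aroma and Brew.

Aroma's profit: π = (p_{Aroma} − 6)(140 − 3p_{Aroma} + 2p_{Brew}).
∂π/∂p_{Aroma} = 158 − 6p_{Aroma} + 2p_{Brew} = 0 ⇒ p_{Aroma} = 79/3 + (1/3)p_{Brew}.
Similarly p_{Brew} = 161/6 + (1/3)p_{Aroma}.
Plugging p_{Brew} into Aroma's best response: p_{Aroma} = 79/3 + (1/3)(161/6 + (1/3)p_{Aroma}) ⇒ (8/9)p_{Aroma} = 635/18, so p_{Aroma} = 39.6875.
Then p_{Brew} = 161/6 + (1/3)·39.6875 = 40.0625.

39.6875, 40.0625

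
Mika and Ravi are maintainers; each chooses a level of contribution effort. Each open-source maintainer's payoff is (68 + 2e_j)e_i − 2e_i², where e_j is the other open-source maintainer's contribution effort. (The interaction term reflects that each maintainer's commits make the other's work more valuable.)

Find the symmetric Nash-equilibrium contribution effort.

34

Mika's payoff is (68 + 2e_R)e_M − 2e_M².
∂π/∂e_M = 68 + 2e_R − 4e_M = 0, so e_M = 17 + 0.5e_R.
The game is symmetric, so in equilibrium e_R = e_M: the reaction function gives 0.5e_M = 17, hence e_M = 34.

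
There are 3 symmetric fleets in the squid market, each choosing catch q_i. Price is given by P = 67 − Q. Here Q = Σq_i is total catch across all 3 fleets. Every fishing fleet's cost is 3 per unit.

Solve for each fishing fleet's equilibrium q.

16

A representative fishing fleet's profit is π_i = q_i(67 − Q) − 3q_i, with Q = q_i + Σ_{j≠i} q_j.
First-order condition: 64 − 2q_i − Σ_{j≠i} q_j = 0.
In a symmetric equilibrium every fishing fleet chooses the same q, so Σ_{j≠i} q_j = 2q. The condition becomes 64 − 4q = 0, giving q = 64/4 = 16.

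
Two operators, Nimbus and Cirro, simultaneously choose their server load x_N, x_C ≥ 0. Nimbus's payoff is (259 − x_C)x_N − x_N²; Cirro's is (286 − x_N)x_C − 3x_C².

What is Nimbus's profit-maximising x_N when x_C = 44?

107.5

Expanding Nimbus's payoff: 259x_N − x_Cx_N − x_N².
∂π/∂x_N = 259 − x_C − 2x_N = 0, so x_N = 129.5 − 0.5x_C.
At x_C = 44: x_N = 129.5 − 0.5·44 = 107.5.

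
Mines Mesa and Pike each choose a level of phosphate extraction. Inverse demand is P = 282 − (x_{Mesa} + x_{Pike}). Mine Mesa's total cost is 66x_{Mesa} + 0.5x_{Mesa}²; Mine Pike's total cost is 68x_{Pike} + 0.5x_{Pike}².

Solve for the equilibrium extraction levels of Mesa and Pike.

Mine Mesa's profit: π = x_{Mesa}(282 − (x_{Mesa} + x_{Pike})) − 66x_{Mesa} − 0.5x_{Mesa}².
∂π/∂x_{Mesa} = 216 − 3x_{Mesa} − x_{Pike} = 0, so x_{Mesa} = 72 − (1/3)x_{Pike}.
By the same steps for Pike: x_{Pike} = 214/3 − (1/3)x_{Mesa}.
Plugging x_{Pike} into Mesa's best response: x_{Mesa} = 72 − (1/3)(214/3 − (1/3)x_{Mesa}) ⇒ (8/9)x_{Mesa} = 434/9, so x_{Mesa} = 54.25.
Then x_{Pike} = 214/3 − (1/3)·54.25 = 53.25.

54.25, 53.25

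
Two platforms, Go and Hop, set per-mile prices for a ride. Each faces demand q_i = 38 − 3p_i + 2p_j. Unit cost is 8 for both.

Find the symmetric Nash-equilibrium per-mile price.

15.5

Go's profit: π = (p_{Go} − 8)(38 − 3p_{Go} + 2p_{Hop}).
∂π/∂p_{Go} = 62 − 6p_{Go} + 2p_{Hop} = 0 ⇒ p_{Go} = 31/3 + (1/3)p_{Hop}.
By symmetry p_{Hop} = p_{Go}; substituting into the reaction function, (2/3)p_{Go} = 31/3 and p_{Go} = 15.5.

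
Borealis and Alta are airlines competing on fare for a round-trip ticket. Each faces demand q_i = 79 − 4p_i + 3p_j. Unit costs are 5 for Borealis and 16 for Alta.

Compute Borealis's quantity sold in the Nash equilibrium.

Borealis's profit: π = (p_{Borealis} − 5)(79 − 4p_{Borealis} + 3p_{Alta}).
∂π/∂p_{Borealis} = 99 − 8p_{Borealis} + 3p_{Alta} = 0 ⇒ p_{Borealis} = 12.375 + 0.375p_{Alta}.
Similarly p_{Alta} = 17.875 + 0.375p_{Borealis}.
Substituting the second reaction function into the first: p_{Borealis} = 12.375 + 0.375(17.875 + 0.375p_{Borealis}), which gives (55/64)p_{Borealis} = 1221/64 ⇒ p_{Borealis} = 22.2.
Then p_{Alta} = 17.875 + 0.375·22.2 = 26.2.
q_{Borealis} = 79 − 4·22.2 + 3·26.2 = 68.8.

68.8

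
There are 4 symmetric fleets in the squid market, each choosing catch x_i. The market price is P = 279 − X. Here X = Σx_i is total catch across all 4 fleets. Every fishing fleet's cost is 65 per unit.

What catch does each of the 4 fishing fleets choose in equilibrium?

42.8

A representative fishing fleet's profit is π_i = x_i(279 − X) − 65x_i, with X = x_i + Σ_{j≠i} x_j.
First-order condition: 214 − 2x_i − Σ_{j≠i} x_j = 0.
In a symmetric equilibrium every fishing fleet chooses the same x, so Σ_{j≠i} x_j = 3x. The condition becomes 214 − 5x = 0, giving x = 214/5 = 42.8.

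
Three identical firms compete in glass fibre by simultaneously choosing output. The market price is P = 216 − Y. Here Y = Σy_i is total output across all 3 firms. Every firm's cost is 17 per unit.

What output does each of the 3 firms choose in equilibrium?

49.75

A representative firm's profit is π_i = y_i(216 − Y) − 17y_i, with Y = y_i + Σ_{j≠i} y_j.
First-order condition: 199 − 2y_i − Σ_{j≠i} y_j = 0.
In a symmetric equilibrium every firm chooses the same y, so Σ_{j≠i} y_j = 2y. The condition becomes 199 − 4y = 0, giving y = 199/4 = 49.75.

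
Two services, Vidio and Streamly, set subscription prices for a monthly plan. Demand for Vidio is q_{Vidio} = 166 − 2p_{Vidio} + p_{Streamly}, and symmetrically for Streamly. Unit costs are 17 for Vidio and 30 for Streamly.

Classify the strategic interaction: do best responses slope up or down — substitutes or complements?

strategic complements

Vidio's profit: π = (p_{Vidio} − 17)(166 − 2p_{Vidio} + p_{Streamly}).
∂π/∂p_{Vidio} = 200 − 4p_{Vidio} + p_{Streamly} = 0 ⇒ p_{Vidio} = 50 + 0.25p_{Streamly}.
The best-response slope dp_{Vidio}/dp_{Streamly} = 0.25 > 0: the reaction function is upward-sloping, so the choices are strategic complements.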